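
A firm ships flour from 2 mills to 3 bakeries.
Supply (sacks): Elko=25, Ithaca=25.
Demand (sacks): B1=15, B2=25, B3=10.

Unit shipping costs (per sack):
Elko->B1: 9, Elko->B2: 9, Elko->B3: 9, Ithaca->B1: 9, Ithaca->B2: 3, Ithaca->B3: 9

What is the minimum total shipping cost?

A cheapest plan:
  Elko–B1: 15 sacks
  Elko–B3: 10 sacks
  Ithaca–B2: 25 sacks
Total cost = 300.
(Supply check: Elko ships 25; Ithaca ships 25.)

300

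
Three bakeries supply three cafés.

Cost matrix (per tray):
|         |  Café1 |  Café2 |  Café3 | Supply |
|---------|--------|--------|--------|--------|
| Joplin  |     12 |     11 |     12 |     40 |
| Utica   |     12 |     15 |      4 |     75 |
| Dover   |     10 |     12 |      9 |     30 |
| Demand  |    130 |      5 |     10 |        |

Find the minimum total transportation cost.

1595

One minimum-cost allocation:
  Joplin→Café1: 35 trays
  Joplin→Café2: 5 trays
  Utica→Café1: 65 trays
  Utica→Café3: 10 trays
  Dover→Café1: 30 trays
Total cost = 1595.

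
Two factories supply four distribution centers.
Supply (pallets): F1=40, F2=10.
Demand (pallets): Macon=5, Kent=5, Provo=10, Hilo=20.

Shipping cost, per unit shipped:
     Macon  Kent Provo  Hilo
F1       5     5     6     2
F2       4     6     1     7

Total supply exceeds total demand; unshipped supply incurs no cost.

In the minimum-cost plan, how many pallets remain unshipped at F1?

An optimal plan:
  F1->Macon: 5 × 5 = 25
  F1->Kent: 5 × 5 = 25
  F1->Hilo: 20 × 2 = 40
  F2->Provo: 10 × 1 = 10
Total cost = 100.
F1 ships 30 of its 40, leaving 10.

10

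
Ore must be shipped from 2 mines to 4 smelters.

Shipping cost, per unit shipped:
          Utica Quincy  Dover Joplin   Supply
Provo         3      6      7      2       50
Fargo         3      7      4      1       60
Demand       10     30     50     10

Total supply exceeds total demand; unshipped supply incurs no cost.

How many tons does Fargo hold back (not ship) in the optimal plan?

Minimum-cost shipments:
  Provo–Utica: 10 tons
  Provo–Quincy: 30 tons
  Fargo–Dover: 50 tons
  Fargo–Joplin: 10 tons
Total cost = 420.
Fargo ships 60 of its 60, leaving 0.

0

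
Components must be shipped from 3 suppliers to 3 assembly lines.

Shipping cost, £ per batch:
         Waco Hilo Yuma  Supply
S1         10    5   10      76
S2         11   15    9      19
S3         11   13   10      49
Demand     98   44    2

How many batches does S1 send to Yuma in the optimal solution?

The minimum-cost plan:
  S1–Waco: 32 batches
  S1–Hilo: 44 batches
  S2–Waco: 17 batches
  S2–Yuma: 2 batches
  S3–Waco: 49 batches
Total cost = £1284.
The route S1→Yuma is not used.

0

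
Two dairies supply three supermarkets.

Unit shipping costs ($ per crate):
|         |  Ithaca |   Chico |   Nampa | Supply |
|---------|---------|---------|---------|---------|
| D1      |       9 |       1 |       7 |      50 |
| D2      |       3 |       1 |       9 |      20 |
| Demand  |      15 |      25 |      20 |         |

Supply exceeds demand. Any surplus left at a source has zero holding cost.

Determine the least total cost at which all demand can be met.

One minimum-cost allocation:
  D1→Chico: 20 × $1 = $20
  D1→Nampa: 20 × $7 = $140
  D2→Ithaca: 15 × $3 = $45
  D2→Chico: 5 × $1 = $5
Total = 20 + 140 + 45 + 5 = $210.

210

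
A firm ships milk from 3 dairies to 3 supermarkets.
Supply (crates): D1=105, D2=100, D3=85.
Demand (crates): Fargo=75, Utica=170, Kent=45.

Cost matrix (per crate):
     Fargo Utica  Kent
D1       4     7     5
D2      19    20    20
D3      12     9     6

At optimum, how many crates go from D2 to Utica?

100

Solving gives:
  D1 to Fargo: 75 × 4 = 300
  D1 to Utica: 30 × 7 = 210
  D2 to Utica: 100 × 20 = 2000
  D3 to Utica: 40 × 9 = 360
  D3 to Kent: 45 × 6 = 270
Total cost = 3140.
So D2→Utica carries 100 crates.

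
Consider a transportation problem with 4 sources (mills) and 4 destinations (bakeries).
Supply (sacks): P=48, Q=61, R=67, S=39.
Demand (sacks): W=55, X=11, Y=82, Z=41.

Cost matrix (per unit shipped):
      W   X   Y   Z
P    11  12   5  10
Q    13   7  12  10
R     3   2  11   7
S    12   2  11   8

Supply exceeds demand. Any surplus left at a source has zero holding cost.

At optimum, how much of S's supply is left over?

0

An optimal plan:
  P→Y: 48 × 5 = 240
  Q→Y: 34 × 12 = 408
  Q→Z: 1 × 10 = 10
  R→W: 55 × 3 = 165
  R→Z: 12 × 7 = 84
  S→X: 11 × 2 = 22
  S→Z: 28 × 8 = 224
Total cost = 1153.
S ships 39 of its 39, leaving 0.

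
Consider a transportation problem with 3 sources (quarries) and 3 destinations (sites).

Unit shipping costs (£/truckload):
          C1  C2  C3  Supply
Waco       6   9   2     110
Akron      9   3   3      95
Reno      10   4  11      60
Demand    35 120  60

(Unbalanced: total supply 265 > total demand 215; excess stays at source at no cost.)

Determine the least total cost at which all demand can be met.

Optimal allocation:
  Waco to C1: 35 truckloads
  Waco to C3: 60 truckloads
  Akron to C2: 95 truckloads
  Reno to C2: 25 truckloads
Total cost = £715.
(Supply check: Waco ships 95; Akron ships 95; Reno ships 25.)

715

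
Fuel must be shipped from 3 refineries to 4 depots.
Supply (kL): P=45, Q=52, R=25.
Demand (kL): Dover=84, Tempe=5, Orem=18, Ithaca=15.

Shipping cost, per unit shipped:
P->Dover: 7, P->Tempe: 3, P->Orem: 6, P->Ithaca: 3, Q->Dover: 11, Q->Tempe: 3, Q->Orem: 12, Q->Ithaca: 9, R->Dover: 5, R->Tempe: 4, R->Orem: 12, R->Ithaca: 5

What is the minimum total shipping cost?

894

One minimum-cost allocation:
  P->Dover: 12 × 7 = 84
  P->Orem: 18 × 6 = 108
  P->Ithaca: 15 × 3 = 45
  Q->Dover: 47 × 11 = 517
  Q->Tempe: 5 × 3 = 15
  R->Dover: 25 × 5 = 125
Total = 84 + 108 + 45 + 517 + 15 + 125 = 894.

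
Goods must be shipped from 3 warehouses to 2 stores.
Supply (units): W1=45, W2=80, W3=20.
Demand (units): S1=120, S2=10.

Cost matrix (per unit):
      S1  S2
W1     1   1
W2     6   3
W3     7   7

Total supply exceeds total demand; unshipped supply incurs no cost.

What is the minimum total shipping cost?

A cheapest plan:
  W1 to S1: 45 × 1 = 45
  W2 to S1: 70 × 6 = 420
  W2 to S2: 10 × 3 = 30
  W3 to S1: 5 × 7 = 35
Total = 45 + 420 + 30 + 35 = 530.

530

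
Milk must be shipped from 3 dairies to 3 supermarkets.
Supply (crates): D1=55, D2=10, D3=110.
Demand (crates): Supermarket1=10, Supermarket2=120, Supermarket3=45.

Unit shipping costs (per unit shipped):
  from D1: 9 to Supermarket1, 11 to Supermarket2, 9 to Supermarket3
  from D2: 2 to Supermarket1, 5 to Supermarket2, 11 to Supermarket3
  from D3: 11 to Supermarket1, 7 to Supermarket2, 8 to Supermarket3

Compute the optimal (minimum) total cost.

1305

An optimal shipping plan:
  D1–Supermarket2: 10 × 11 = 110
  D1–Supermarket3: 45 × 9 = 405
  D2–Supermarket1: 10 × 2 = 20
  D3–Supermarket2: 110 × 7 = 770
Total = 110 + 405 + 20 + 770 = 1305.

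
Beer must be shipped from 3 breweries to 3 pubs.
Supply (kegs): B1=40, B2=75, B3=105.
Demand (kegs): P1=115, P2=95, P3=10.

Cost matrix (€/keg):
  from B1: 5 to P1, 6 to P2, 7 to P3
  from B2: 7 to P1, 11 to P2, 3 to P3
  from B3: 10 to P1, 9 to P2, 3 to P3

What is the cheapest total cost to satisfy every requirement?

An optimal shipping plan:
  B1–P1: 40 × €5 = €200
  B2–P1: 75 × €7 = €525
  B3–P2: 95 × €9 = €855
  B3–P3: 10 × €3 = €30
Total = 200 + 525 + 855 + 30 = €1610.
(Supply check: B1 ships 40; B2 ships 75; B3 ships 105.)

1610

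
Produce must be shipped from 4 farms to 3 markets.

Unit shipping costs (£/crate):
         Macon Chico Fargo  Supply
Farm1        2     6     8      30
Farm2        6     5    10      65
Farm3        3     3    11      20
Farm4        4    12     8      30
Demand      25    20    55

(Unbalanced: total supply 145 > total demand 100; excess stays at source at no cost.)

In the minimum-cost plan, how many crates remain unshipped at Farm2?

45

Minimum-cost shipments:
  Farm1 to Macon: 25 crates
  Farm1 to Fargo: 5 crates
  Farm2 to Fargo: 20 crates
  Farm3 to Chico: 20 crates
  Farm4 to Fargo: 30 crates
Total cost = £590.
Farm2 ships 20 of its 65, leaving 45.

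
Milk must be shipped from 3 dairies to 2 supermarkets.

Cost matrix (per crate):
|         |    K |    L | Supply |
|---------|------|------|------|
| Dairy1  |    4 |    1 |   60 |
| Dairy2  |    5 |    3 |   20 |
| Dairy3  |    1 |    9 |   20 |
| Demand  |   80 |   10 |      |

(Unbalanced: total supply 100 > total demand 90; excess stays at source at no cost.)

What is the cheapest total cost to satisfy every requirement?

280

Optimal allocation:
  Dairy1->K: 50 crates
  Dairy1->L: 10 crates
  Dairy2->K: 10 crates
  Dairy3->K: 20 crates
Total cost = 280.
(Supply check: Dairy1 ships 60; Dairy2 ships 10; Dairy3 ships 20.)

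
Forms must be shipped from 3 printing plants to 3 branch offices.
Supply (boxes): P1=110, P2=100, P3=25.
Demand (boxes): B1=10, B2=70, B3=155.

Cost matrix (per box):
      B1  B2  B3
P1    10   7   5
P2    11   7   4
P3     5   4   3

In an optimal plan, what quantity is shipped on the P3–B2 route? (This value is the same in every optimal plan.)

15

Solving gives:
  P1 to B2: 55 × 7 = 385
  P1 to B3: 55 × 5 = 275
  P2 to B3: 100 × 4 = 400
  P3 to B1: 10 × 5 = 50
  P3 to B2: 15 × 4 = 60
Total cost = 1170.
So P3→B2 carries 15 boxes.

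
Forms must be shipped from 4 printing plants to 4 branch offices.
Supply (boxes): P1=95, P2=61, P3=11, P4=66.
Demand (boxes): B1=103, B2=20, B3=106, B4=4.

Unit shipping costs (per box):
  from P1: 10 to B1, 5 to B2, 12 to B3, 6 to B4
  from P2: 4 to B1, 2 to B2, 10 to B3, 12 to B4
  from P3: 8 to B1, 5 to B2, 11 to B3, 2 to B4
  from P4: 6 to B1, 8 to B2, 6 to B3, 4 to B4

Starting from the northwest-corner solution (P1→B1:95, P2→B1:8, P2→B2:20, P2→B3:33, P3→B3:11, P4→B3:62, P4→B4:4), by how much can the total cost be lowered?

Current plan cost = 95·10 + 8·4 + 20·2 + 33·10 + 11·11 + 62·6 + 4·4 = 1861.
Optimal plan:
  P1→B1: 35 × 10 = 350
  P1→B2: 20 × 5 = 100
  P1→B3: 40 × 12 = 480
  P2→B1: 61 × 4 = 244
  P3→B1: 7 × 8 = 56
  P3→B4: 4 × 2 = 8
  P4→B3: 66 × 6 = 396
Optimal cost = 1634.
Saving = 1861 − 1634 = 227.

227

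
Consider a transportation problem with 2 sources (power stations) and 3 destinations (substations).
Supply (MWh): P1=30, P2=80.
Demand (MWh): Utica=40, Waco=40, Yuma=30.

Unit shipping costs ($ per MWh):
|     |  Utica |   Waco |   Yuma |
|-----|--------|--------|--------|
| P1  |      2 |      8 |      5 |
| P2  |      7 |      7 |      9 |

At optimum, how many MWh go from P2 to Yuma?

The minimum-cost plan:
  P1→Utica: 30 × $2 = $60
  P2→Utica: 10 × $7 = $70
  P2→Waco: 40 × $7 = $280
  P2→Yuma: 30 × $9 = $270
Total cost = $680.
So P2→Yuma carries 30 MWh.

30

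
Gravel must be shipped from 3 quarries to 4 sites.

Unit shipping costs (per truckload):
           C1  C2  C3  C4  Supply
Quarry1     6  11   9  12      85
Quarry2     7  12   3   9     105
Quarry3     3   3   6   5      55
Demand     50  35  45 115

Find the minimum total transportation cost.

A cheapest plan:
  Quarry1 to C1: 50 × 6 = 300
  Quarry1 to C4: 35 × 12 = 420
  Quarry2 to C3: 45 × 3 = 135
  Quarry2 to C4: 60 × 9 = 540
  Quarry3 to C2: 35 × 3 = 105
  Quarry3 to C4: 20 × 5 = 100
Total = 300 + 420 + 135 + 540 + 105 + 100 = 1600.
(Supply check: Quarry1 ships 85; Quarry2 ships 105; Quarry3 ships 55.)

1600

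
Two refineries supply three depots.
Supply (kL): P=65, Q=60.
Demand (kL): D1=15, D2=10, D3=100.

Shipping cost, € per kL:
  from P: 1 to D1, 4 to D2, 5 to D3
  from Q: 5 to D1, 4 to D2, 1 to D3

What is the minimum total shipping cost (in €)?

A cheapest plan:
  P–D1: 15 kL
  P–D2: 10 kL
  P–D3: 40 kL
  Q–D3: 60 kL
Total cost = €315.

315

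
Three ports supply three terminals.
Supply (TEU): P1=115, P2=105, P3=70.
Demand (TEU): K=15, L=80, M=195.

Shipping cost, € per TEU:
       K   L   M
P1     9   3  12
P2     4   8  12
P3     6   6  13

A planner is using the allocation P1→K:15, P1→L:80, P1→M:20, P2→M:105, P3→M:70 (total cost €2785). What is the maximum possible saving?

75

Current plan cost = 15·9 + 80·3 + 20·12 + 105·12 + 70·13 = €2785.
Optimal plan:
  P1–L: 80 × €3 = €240
  P1–M: 35 × €12 = €420
  P2–K: 15 × €4 = €60
  P2–M: 90 × €12 = €1080
  P3–M: 70 × €13 = €910
Optimal cost = €2710.
Saving = 2785 − 2710 = €75.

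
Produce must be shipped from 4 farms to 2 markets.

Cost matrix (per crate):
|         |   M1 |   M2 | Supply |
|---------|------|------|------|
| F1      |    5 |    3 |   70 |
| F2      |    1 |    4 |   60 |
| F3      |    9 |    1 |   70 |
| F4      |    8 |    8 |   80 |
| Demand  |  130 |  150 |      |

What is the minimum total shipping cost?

980

One minimum-cost allocation:
  F1–M2: 70 × 3 = 210
  F2–M1: 60 × 1 = 60
  F3–M2: 70 × 1 = 70
  F4–M1: 70 × 8 = 560
  F4–M2: 10 × 8 = 80
Total = 210 + 60 + 70 + 560 + 80 = 980.
(Supply check: F1 ships 70; F2 ships 60; F3 ships 70; F4 ships 80.)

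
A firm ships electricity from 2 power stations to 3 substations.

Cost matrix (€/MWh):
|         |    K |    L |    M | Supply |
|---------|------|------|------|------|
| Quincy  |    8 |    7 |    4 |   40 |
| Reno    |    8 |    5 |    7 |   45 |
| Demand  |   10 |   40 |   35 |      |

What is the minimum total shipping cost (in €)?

420

A cheapest plan:
  Quincy to K: 5 × €8 = €40
  Quincy to M: 35 × €4 = €140
  Reno to K: 5 × €8 = €40
  Reno to L: 40 × €5 = €200
Total = 40 + 140 + 40 + 200 = €420.
(Supply check: Quincy ships 40; Reno ships 45.)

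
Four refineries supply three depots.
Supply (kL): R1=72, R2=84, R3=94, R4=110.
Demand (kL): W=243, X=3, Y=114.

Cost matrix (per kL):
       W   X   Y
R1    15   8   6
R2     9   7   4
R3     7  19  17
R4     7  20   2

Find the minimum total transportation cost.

Optimal allocation:
  R1->X: 3 × 8 = 24
  R1->Y: 69 × 6 = 414
  R2->W: 84 × 9 = 756
  R3->W: 94 × 7 = 658
  R4->W: 65 × 7 = 455
  R4->Y: 45 × 2 = 90
Total = 24 + 414 + 756 + 658 + 455 + 90 = 2397.
(Supply check: R1 ships 72; R2 ships 84; R3 ships 94; R4 ships 110.)

2397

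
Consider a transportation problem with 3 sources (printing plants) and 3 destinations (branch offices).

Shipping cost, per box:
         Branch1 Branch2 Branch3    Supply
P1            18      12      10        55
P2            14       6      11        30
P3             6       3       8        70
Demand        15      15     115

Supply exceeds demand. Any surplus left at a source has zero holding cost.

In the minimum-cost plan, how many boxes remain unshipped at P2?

10

Minimum-cost shipments:
  P1–Branch3: 55 boxes
  P2–Branch2: 15 boxes
  P2–Branch3: 5 boxes
  P3–Branch1: 15 boxes
  P3–Branch3: 55 boxes
Total cost = 1225.
P2 ships 20 of its 30, leaving 10.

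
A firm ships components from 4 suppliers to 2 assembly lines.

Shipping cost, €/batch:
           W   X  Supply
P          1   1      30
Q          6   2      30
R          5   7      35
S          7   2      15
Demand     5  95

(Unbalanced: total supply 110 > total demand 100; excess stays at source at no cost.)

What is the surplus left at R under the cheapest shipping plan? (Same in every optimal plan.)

10

Minimum-cost shipments:
  P→X: 30 × €1 = €30
  Q→X: 30 × €2 = €60
  R→W: 5 × €5 = €25
  R→X: 20 × €7 = €140
  S→X: 15 × €2 = €30
Total cost = €285.
R ships 25 of its 35, leaving 10.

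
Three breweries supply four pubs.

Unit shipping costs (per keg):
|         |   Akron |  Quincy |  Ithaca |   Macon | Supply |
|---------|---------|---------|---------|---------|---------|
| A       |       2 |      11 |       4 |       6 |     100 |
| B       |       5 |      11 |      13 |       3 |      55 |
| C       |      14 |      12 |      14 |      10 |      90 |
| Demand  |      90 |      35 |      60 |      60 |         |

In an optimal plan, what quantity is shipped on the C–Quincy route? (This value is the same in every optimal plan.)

35

Solving gives:
  A→Akron: 40 × 2 = 80
  A→Ithaca: 60 × 4 = 240
  B→Akron: 50 × 5 = 250
  B→Macon: 5 × 3 = 15
  C→Quincy: 35 × 12 = 420
  C→Macon: 55 × 10 = 550
Total cost = 1555.
So C→Quincy carries 35 kegs.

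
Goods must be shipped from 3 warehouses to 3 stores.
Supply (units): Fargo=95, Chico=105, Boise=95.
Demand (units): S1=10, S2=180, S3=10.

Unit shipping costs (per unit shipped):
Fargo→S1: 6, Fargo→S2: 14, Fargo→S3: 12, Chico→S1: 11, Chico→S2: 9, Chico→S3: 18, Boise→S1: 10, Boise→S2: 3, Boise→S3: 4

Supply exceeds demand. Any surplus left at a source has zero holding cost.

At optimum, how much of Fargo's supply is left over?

An optimal plan:
  Fargo→S1: 10 units
  Chico→S2: 95 units
  Boise→S2: 85 units
  Boise→S3: 10 units
Total cost = 1210.
Fargo ships 10 of its 95, leaving 85.

85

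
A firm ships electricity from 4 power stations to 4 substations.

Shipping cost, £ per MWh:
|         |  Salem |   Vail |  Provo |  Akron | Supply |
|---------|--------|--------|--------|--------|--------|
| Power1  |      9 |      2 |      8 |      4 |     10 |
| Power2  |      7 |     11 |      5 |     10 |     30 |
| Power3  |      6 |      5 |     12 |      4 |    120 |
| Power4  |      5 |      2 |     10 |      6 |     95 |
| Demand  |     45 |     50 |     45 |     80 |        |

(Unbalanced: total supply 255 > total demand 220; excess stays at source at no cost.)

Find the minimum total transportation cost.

One minimum-cost allocation:
  Power1–Provo: 10 MWh
  Power2–Provo: 30 MWh
  Power3–Salem: 5 MWh
  Power3–Akron: 80 MWh
  Power4–Salem: 40 MWh
  Power4–Vail: 50 MWh
  Power4–Provo: 5 MWh
Total cost = £930.
(Supply check: Power1 ships 10; Power2 ships 30; Power3 ships 85; Power4 ships 95.)

930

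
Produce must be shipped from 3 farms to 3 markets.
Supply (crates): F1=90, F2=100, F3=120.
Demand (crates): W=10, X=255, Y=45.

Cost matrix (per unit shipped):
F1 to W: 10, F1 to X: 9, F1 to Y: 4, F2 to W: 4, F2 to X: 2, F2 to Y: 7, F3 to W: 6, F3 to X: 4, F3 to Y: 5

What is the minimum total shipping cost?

1275

An optimal shipping plan:
  F1 to W: 10 × 10 = 100
  F1 to X: 35 × 9 = 315
  F1 to Y: 45 × 4 = 180
  F2 to X: 100 × 2 = 200
  F3 to X: 120 × 4 = 480
Total = 100 + 315 + 180 + 200 + 480 = 1275.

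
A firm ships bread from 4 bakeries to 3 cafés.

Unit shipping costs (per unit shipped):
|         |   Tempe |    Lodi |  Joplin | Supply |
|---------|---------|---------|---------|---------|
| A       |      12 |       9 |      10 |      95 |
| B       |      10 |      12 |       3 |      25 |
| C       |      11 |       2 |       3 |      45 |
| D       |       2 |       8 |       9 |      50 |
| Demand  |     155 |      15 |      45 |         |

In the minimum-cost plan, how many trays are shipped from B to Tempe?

10

Optimal shipments:
  A–Tempe: 95 trays
  B–Tempe: 10 trays
  B–Joplin: 15 trays
  C–Lodi: 15 trays
  C–Joplin: 30 trays
  D–Tempe: 50 trays
Total cost = 1505.
So B→Tempe carries 10 trays.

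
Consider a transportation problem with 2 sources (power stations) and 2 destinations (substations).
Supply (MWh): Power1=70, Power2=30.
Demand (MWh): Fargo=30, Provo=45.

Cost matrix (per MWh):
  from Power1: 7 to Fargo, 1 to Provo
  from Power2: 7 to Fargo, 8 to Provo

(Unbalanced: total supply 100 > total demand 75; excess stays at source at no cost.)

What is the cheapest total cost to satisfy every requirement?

One minimum-cost allocation:
  Power1->Fargo: 25 × 7 = 175
  Power1->Provo: 45 × 1 = 45
  Power2->Fargo: 5 × 7 = 35
Total = 175 + 45 + 35 = 255.
(Supply check: Power1 ships 70; Power2 ships 5.)

255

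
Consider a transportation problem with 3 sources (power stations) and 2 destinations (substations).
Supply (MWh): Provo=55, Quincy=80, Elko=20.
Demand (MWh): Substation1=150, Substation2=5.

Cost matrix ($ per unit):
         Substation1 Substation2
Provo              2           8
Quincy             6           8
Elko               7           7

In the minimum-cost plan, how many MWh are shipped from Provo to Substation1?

55

The minimum-cost plan:
  Provo to Substation1: 55 × $2 = $110
  Quincy to Substation1: 80 × $6 = $480
  Elko to Substation1: 15 × $7 = $105
  Elko to Substation2: 5 × $7 = $35
Total cost = $730.
So Provo→Substation1 carries 55 MWh.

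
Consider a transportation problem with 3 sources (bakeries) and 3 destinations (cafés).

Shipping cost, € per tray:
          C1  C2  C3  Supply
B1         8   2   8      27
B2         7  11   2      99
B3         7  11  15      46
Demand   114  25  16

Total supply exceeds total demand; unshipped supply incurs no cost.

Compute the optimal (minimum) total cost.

Optimal allocation:
  B1->C2: 25 × €2 = €50
  B2->C1: 83 × €7 = €581
  B2->C3: 16 × €2 = €32
  B3->C1: 31 × €7 = €217
Total = 50 + 581 + 32 + 217 = €880.

880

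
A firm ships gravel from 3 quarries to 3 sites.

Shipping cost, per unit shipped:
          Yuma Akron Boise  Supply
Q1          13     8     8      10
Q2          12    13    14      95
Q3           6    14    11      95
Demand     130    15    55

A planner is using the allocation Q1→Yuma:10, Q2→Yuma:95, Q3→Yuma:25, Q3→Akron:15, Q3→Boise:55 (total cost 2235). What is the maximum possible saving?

Current plan cost = 10·13 + 95·12 + 25·6 + 15·14 + 55·11 = 2235.
Optimal plan:
  Q1→Boise: 10 truckloads
  Q2→Yuma: 35 truckloads
  Q2→Akron: 15 truckloads
  Q2→Boise: 45 truckloads
  Q3→Yuma: 95 truckloads
Optimal cost = 1895.
Saving = 2235 − 1895 = 340.

340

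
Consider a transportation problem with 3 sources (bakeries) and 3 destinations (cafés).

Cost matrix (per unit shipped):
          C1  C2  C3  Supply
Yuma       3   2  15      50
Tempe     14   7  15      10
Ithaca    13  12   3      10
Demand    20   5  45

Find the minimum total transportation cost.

A cheapest plan:
  Yuma->C1: 20 trays
  Yuma->C2: 5 trays
  Yuma->C3: 25 trays
  Tempe->C3: 10 trays
  Ithaca->C3: 10 trays
Total cost = 625.

625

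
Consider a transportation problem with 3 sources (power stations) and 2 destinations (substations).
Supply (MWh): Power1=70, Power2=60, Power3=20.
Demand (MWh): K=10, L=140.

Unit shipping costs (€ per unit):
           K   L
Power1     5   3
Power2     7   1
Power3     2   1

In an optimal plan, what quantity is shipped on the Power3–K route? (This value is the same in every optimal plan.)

The minimum-cost plan:
  Power1→L: 70 × €3 = €210
  Power2→L: 60 × €1 = €60
  Power3→K: 10 × €2 = €20
  Power3→L: 10 × €1 = €10
Total cost = €300.
So Power3→K carries 10 MWh.

10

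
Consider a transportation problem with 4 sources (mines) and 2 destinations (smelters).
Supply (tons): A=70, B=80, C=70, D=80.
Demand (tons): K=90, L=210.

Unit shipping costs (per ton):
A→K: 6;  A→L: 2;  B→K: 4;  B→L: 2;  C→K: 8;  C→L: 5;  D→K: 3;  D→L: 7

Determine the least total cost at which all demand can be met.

One minimum-cost allocation:
  A→L: 70 tons
  B→K: 10 tons
  B→L: 70 tons
  C→L: 70 tons
  D→K: 80 tons
Total cost = 910.

910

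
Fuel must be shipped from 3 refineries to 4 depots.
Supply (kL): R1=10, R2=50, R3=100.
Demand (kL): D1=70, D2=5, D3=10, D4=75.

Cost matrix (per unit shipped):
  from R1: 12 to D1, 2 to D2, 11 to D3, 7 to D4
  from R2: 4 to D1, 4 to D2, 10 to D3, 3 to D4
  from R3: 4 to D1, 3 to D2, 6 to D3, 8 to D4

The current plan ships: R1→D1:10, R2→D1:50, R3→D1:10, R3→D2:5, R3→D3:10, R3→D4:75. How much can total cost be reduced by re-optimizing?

Current plan cost = 10·12 + 50·4 + 10·4 + 5·3 + 10·6 + 75·8 = 1035.
Optimal plan:
  R1–D2: 5 kL
  R1–D4: 5 kL
  R2–D4: 50 kL
  R3–D1: 70 kL
  R3–D3: 10 kL
  R3–D4: 20 kL
Optimal cost = 695.
Saving = 1035 − 695 = 340.

340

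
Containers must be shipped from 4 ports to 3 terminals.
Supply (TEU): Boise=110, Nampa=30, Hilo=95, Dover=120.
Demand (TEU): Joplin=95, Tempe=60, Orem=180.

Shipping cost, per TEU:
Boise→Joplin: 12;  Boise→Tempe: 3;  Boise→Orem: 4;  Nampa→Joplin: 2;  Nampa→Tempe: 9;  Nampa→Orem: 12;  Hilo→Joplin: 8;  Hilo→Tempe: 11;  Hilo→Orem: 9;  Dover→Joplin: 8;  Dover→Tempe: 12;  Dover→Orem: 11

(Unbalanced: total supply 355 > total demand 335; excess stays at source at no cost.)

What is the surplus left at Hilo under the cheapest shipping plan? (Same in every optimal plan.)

0

An optimal plan:
  Boise to Tempe: 60 × 3 = 180
  Boise to Orem: 50 × 4 = 200
  Nampa to Joplin: 30 × 2 = 60
  Hilo to Orem: 95 × 9 = 855
  Dover to Joplin: 65 × 8 = 520
  Dover to Orem: 35 × 11 = 385
Total cost = 2200.
Hilo ships 95 of its 95, leaving 0.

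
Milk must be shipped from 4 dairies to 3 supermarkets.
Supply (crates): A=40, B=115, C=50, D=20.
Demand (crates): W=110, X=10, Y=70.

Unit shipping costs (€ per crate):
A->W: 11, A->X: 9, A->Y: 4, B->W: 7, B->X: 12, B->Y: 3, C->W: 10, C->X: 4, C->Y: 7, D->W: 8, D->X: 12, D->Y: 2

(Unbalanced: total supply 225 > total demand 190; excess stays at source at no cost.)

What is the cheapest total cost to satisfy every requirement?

1055

One minimum-cost allocation:
  A–Y: 40 crates
  B–W: 105 crates
  B–Y: 10 crates
  C–W: 5 crates
  C–X: 10 crates
  D–Y: 20 crates
Total cost = €1055.
(Supply check: A ships 40; B ships 115; C ships 15; D ships 20.)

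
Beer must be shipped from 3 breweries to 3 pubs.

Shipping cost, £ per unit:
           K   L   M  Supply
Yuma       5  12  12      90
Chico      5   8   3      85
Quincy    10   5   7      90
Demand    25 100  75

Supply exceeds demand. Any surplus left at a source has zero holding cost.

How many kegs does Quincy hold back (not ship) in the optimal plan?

An optimal plan:
  Yuma to K: 25 × £5 = £125
  Chico to L: 10 × £8 = £80
  Chico to M: 75 × £3 = £225
  Quincy to L: 90 × £5 = £450
Total cost = £880.
Quincy ships 90 of its 90, leaving 0.

0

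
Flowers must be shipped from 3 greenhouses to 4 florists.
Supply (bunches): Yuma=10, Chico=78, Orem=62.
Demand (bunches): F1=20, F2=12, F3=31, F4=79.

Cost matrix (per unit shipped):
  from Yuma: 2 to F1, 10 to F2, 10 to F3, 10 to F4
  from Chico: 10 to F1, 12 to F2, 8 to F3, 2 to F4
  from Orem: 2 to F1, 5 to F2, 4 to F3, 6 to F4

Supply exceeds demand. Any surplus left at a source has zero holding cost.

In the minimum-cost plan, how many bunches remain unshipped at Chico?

An optimal plan:
  Yuma–F1: 2 × 2 = 4
  Chico–F4: 78 × 2 = 156
  Orem–F1: 18 × 2 = 36
  Orem–F2: 12 × 5 = 60
  Orem–F3: 31 × 4 = 124
  Orem–F4: 1 × 6 = 6
Total cost = 386.
Chico ships 78 of its 78, leaving 0.

0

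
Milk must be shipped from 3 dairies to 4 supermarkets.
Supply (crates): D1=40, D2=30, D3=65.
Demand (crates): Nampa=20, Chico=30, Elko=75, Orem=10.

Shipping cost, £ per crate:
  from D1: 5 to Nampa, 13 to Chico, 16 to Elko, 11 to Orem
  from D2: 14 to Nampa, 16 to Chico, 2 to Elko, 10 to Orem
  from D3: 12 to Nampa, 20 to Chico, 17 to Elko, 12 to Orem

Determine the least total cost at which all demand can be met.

Optimal allocation:
  D1->Nampa: 10 × £5 = £50
  D1->Chico: 30 × £13 = £390
  D2->Elko: 30 × £2 = £60
  D3->Nampa: 10 × £12 = £120
  D3->Elko: 45 × £17 = £765
  D3->Orem: 10 × £12 = £120
Total = 50 + 390 + 60 + 120 + 765 + 120 = £1505.

1505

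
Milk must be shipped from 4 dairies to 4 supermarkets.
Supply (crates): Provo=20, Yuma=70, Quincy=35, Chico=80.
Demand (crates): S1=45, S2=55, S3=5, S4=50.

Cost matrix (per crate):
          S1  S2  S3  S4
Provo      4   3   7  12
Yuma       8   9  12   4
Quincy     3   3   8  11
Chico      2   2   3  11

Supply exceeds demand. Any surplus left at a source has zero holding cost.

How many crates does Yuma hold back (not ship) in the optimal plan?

An optimal plan:
  Provo–S2: 20 × 3 = 60
  Yuma–S4: 50 × 4 = 200
  Quincy–S2: 5 × 3 = 15
  Chico–S1: 45 × 2 = 90
  Chico–S2: 30 × 2 = 60
  Chico–S3: 5 × 3 = 15
Total cost = 440.
Yuma ships 50 of its 70, leaving 20.

20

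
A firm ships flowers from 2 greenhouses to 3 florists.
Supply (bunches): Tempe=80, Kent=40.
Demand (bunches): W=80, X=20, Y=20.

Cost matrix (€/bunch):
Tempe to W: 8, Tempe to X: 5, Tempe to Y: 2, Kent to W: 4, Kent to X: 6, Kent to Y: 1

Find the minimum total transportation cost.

620

Optimal allocation:
  Tempe to W: 40 × €8 = €320
  Tempe to X: 20 × €5 = €100
  Tempe to Y: 20 × €2 = €40
  Kent to W: 40 × €4 = €160
Total = 320 + 100 + 40 + 160 = €620.
(Supply check: Tempe ships 80; Kent ships 40.)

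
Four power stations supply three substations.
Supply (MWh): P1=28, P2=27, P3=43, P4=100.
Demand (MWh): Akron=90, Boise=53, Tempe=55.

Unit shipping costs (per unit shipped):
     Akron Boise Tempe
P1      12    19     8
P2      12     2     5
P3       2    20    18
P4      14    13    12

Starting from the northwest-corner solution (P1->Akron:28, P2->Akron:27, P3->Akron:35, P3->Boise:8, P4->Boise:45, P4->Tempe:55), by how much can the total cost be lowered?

451

Current plan cost = 28·12 + 27·12 + 35·2 + 8·20 + 45·13 + 55·12 = 2135.
Optimal plan:
  P1 to Tempe: 28 MWh
  P2 to Boise: 27 MWh
  P3 to Akron: 43 MWh
  P4 to Akron: 47 MWh
  P4 to Boise: 26 MWh
  P4 to Tempe: 27 MWh
Optimal cost = 1684.
Saving = 2135 − 1684 = 451.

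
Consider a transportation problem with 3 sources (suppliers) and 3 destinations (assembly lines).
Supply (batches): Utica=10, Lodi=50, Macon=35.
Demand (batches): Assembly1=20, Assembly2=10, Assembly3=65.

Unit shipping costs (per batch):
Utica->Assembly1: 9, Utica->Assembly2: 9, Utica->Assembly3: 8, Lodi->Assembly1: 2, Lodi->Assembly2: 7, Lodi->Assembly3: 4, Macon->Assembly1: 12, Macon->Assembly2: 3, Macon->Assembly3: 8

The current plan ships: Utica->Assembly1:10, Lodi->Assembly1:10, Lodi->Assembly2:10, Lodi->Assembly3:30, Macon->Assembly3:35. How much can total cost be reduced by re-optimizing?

110

Current plan cost = 10·9 + 10·2 + 10·7 + 30·4 + 35·8 = 580.
Optimal plan:
  Utica to Assembly3: 10 × 8 = 80
  Lodi to Assembly1: 20 × 2 = 40
  Lodi to Assembly3: 30 × 4 = 120
  Macon to Assembly2: 10 × 3 = 30
  Macon to Assembly3: 25 × 8 = 200
Optimal cost = 470.
Saving = 580 − 470 = 110.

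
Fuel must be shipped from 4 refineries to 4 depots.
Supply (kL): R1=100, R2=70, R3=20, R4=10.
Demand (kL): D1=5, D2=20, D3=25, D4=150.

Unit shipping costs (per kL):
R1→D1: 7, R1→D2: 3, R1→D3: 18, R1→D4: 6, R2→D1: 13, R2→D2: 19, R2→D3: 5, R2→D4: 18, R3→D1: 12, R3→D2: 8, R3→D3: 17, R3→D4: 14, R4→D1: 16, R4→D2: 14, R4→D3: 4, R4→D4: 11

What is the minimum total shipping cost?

Optimal allocation:
  R1 to D4: 100 × 6 = 600
  R2 to D1: 5 × 13 = 65
  R2 to D3: 25 × 5 = 125
  R2 to D4: 40 × 18 = 720
  R3 to D2: 20 × 8 = 160
  R4 to D4: 10 × 11 = 110
Total = 600 + 65 + 125 + 720 + 160 + 110 = 1780.

1780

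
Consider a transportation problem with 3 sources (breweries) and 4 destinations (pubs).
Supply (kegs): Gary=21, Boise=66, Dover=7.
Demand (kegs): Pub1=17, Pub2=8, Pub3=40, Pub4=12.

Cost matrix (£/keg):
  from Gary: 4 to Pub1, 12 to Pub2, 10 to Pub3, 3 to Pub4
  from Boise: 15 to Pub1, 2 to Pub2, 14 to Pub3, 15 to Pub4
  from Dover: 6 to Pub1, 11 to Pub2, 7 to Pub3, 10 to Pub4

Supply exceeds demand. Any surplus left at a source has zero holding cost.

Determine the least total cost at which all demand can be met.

A cheapest plan:
  Gary→Pub1: 9 kegs
  Gary→Pub4: 12 kegs
  Boise→Pub1: 1 kegs
  Boise→Pub2: 8 kegs
  Boise→Pub3: 40 kegs
  Dover→Pub1: 7 kegs
Total cost = £705.
(Supply check: Gary ships 21; Boise ships 49; Dover ships 7.)

705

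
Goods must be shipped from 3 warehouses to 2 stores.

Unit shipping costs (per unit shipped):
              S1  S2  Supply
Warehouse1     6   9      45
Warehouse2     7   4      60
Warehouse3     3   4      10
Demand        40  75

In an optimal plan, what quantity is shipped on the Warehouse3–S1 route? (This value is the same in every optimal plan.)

0

Solving gives:
  Warehouse1→S1: 40 units
  Warehouse1→S2: 5 units
  Warehouse2→S2: 60 units
  Warehouse3→S2: 10 units
Total cost = 565.
The route Warehouse3→S1 is not used.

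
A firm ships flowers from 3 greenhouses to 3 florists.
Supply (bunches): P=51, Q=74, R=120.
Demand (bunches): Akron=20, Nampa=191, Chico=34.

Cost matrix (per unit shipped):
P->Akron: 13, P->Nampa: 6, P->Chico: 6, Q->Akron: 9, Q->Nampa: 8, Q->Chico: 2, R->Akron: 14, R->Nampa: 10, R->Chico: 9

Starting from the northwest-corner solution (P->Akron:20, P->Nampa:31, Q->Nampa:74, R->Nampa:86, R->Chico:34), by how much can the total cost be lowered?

290

Current plan cost = 20·13 + 31·6 + 74·8 + 86·10 + 34·9 = 2204.
Optimal plan:
  P->Nampa: 51 bunches
  Q->Akron: 20 bunches
  Q->Nampa: 20 bunches
  Q->Chico: 34 bunches
  R->Nampa: 120 bunches
Optimal cost = 1914.
Saving = 2204 − 1914 = 290.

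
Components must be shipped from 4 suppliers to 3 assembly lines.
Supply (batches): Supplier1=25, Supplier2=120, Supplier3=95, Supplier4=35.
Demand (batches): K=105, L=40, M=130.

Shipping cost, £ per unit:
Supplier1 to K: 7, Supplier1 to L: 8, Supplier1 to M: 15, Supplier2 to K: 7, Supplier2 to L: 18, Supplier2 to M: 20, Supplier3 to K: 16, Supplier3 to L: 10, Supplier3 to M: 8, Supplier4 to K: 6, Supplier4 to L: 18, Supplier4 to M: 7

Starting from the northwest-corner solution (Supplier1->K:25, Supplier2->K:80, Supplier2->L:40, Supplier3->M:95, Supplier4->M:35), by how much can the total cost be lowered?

Current plan cost = 25·7 + 80·7 + 40·18 + 95·8 + 35·7 = £2460.
Optimal plan:
  Supplier1→L: 25 batches
  Supplier2→K: 105 batches
  Supplier2→L: 15 batches
  Supplier3→M: 95 batches
  Supplier4→M: 35 batches
Optimal cost = £2210.
Saving = 2460 − 2210 = £250.

250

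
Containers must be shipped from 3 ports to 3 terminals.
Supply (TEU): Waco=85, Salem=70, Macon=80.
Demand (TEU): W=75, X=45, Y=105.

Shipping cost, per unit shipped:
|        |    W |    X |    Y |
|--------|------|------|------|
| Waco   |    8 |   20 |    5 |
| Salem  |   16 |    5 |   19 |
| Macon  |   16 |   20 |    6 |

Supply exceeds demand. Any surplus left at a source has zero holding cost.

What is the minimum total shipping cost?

1550

An optimal shipping plan:
  Waco→W: 60 × 8 = 480
  Waco→Y: 25 × 5 = 125
  Salem→W: 15 × 16 = 240
  Salem→X: 45 × 5 = 225
  Macon→Y: 80 × 6 = 480
Total = 480 + 125 + 240 + 225 + 480 = 1550.
(Supply check: Waco ships 85; Salem ships 60; Macon ships 80.)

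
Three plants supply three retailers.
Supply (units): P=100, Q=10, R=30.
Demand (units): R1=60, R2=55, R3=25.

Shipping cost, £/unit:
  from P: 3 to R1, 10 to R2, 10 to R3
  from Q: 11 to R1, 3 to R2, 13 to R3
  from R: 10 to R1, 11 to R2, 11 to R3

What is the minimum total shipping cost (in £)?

One minimum-cost allocation:
  P–R1: 60 × £3 = £180
  P–R2: 15 × £10 = £150
  P–R3: 25 × £10 = £250
  Q–R2: 10 × £3 = £30
  R–R2: 30 × £11 = £330
Total = 180 + 150 + 250 + 30 + 330 = £940.
(Supply check: P ships 100; Q ships 10; R ships 30.)

940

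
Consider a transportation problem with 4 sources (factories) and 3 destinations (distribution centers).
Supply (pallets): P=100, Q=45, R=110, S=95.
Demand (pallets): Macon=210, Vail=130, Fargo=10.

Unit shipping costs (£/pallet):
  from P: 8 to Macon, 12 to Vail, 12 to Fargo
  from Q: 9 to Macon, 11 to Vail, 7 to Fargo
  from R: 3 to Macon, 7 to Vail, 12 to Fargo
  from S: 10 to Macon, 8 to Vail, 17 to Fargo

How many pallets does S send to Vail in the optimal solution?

Solving gives:
  P->Macon: 100 × £8 = £800
  Q->Vail: 35 × £11 = £385
  Q->Fargo: 10 × £7 = £70
  R->Macon: 110 × £3 = £330
  S->Vail: 95 × £8 = £760
Total cost = £2345.
So S→Vail carries 95 pallets.

95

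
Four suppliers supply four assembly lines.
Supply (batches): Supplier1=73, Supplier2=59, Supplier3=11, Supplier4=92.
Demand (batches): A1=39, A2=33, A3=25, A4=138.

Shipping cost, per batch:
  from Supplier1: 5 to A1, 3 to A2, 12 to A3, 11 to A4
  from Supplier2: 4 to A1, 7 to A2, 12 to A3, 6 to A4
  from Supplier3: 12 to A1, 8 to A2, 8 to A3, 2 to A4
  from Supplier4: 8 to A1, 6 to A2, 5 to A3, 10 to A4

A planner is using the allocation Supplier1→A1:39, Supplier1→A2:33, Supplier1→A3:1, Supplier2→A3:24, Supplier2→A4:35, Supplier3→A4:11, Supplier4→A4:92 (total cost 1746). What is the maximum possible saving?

Current plan cost = 39·5 + 33·3 + 1·12 + 24·12 + 35·6 + 11·2 + 92·10 = 1746.
Optimal plan:
  Supplier1→A1: 39 × 5 = 195
  Supplier1→A2: 33 × 3 = 99
  Supplier1→A4: 1 × 11 = 11
  Supplier2→A4: 59 × 6 = 354
  Supplier3→A4: 11 × 2 = 22
  Supplier4→A3: 25 × 5 = 125
  Supplier4→A4: 67 × 10 = 670
Optimal cost = 1476.
Saving = 1746 − 1476 = 270.

270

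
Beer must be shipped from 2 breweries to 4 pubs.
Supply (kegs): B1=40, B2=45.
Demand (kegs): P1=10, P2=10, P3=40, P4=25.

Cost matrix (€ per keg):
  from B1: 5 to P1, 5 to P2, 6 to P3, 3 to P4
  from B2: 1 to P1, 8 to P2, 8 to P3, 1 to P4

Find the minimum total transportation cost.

An optimal shipping plan:
  B1->P2: 10 × €5 = €50
  B1->P3: 30 × €6 = €180
  B2->P1: 10 × €1 = €10
  B2->P3: 10 × €8 = €80
  B2->P4: 25 × €1 = €25
Total = 50 + 180 + 10 + 80 + 25 = €345.
(Supply check: B1 ships 40; B2 ships 45.)

345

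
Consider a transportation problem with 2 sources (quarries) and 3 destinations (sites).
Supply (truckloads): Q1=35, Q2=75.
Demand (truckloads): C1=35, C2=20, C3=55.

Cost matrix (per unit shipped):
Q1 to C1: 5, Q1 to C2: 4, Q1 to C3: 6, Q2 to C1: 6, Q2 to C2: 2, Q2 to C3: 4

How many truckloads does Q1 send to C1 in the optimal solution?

Solving gives:
  Q1 to C1: 35 truckloads
  Q2 to C2: 20 truckloads
  Q2 to C3: 55 truckloads
Total cost = 435.
So Q1→C1 carries 35 truckloads.

35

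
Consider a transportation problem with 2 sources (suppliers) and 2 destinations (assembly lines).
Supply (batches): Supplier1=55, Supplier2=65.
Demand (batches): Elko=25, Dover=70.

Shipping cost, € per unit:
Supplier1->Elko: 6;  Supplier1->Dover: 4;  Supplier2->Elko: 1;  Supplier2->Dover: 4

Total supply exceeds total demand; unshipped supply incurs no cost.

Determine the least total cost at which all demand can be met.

305

One minimum-cost allocation:
  Supplier1->Dover: 30 × €4 = €120
  Supplier2->Elko: 25 × €1 = €25
  Supplier2->Dover: 40 × €4 = €160
Total = 120 + 25 + 160 = €305.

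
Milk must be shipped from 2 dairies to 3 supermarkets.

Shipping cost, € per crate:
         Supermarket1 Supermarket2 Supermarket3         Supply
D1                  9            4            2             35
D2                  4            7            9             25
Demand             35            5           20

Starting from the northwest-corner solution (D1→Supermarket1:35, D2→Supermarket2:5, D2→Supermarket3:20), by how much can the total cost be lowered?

280

Current plan cost = 35·9 + 5·7 + 20·9 = €530.
Optimal plan:
  D1→Supermarket1: 10 × €9 = €90
  D1→Supermarket2: 5 × €4 = €20
  D1→Supermarket3: 20 × €2 = €40
  D2→Supermarket1: 25 × €4 = €100
Optimal cost = €250.
Saving = 530 − 250 = €280.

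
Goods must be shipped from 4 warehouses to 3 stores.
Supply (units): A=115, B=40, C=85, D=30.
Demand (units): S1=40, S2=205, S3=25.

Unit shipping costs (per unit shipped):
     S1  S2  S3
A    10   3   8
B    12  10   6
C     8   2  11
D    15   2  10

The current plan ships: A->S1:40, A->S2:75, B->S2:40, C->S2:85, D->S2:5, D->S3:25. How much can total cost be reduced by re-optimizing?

400

Current plan cost = 40·10 + 75·3 + 40·10 + 85·2 + 5·2 + 25·10 = 1455.
Optimal plan:
  A->S2: 115 × 3 = 345
  B->S1: 15 × 12 = 180
  B->S3: 25 × 6 = 150
  C->S1: 25 × 8 = 200
  C->S2: 60 × 2 = 120
  D->S2: 30 × 2 = 60
Optimal cost = 1055.
Saving = 1455 − 1055 = 400.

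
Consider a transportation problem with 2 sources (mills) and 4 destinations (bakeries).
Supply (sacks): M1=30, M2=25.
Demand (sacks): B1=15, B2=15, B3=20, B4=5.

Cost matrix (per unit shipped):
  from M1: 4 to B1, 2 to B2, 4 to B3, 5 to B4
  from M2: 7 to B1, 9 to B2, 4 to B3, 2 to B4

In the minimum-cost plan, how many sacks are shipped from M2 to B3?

20

Optimal shipments:
  M1 to B1: 15 sacks
  M1 to B2: 15 sacks
  M2 to B3: 20 sacks
  M2 to B4: 5 sacks
Total cost = 180.
So M2→B3 carries 20 sacks.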